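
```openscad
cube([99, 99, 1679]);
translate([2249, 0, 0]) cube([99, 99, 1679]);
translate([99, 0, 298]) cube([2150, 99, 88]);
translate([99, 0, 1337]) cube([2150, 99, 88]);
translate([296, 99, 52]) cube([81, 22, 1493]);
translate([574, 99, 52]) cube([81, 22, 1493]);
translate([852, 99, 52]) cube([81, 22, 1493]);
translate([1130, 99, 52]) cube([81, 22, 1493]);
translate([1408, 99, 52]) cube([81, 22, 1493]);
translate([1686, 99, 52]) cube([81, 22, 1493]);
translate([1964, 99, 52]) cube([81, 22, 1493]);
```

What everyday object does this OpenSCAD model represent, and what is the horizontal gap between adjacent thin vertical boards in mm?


A fence section. The picket gap is 197 mm.

Two posts, two rails, 7 pickets — a fence section. Span 2150 mm holds 7 pickets of 81 mm with 8 equal gaps: ⌊(2150 − 7·81) / 8⌋ = 197 mm.


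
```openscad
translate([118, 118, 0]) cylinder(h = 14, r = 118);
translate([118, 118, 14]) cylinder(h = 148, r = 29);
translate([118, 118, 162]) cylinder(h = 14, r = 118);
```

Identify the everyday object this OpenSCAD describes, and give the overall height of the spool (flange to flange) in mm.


A spool. The overall height is 176 mm.

Three coaxial cylinders, large–small–large — a spool. Two 14 mm flanges and a 148 mm core give 14 + 148 + 14 = 176 mm.


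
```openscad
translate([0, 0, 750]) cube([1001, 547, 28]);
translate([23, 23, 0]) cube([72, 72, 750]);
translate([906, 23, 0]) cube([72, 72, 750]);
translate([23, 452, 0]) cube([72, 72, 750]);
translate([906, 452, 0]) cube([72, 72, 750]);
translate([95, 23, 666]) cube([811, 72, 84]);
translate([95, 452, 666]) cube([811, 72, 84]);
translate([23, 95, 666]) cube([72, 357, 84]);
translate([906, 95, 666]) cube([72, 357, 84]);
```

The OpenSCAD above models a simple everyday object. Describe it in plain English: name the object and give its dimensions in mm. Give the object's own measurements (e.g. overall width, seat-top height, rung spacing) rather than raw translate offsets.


A rectangular dining table. The top is 1001×547×28 mm with its upper surface at z = 778 mm. It stands on four 72×72 mm square legs, each inset 23 mm from the nearest pair of top edges, running from the floor to the underside of the top. Four apron rails, 72 mm thick and 84 mm tall, run between adjacent legs with their top edges flush with the underside of the top and their outer faces flush with the legs' outer faces.


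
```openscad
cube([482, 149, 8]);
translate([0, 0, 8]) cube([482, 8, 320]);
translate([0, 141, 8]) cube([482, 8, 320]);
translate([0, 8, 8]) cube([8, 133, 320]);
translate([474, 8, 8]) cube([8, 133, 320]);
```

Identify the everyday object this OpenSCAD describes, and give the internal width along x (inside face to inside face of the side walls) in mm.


An open box. The internal width is 466 mm.

A 482×149 base slab with four walls standing on it — an open box. The base is 482 mm wide and the walls are 8 mm thick, so the internal width is 482 − 2 × 8 = 466 mm.


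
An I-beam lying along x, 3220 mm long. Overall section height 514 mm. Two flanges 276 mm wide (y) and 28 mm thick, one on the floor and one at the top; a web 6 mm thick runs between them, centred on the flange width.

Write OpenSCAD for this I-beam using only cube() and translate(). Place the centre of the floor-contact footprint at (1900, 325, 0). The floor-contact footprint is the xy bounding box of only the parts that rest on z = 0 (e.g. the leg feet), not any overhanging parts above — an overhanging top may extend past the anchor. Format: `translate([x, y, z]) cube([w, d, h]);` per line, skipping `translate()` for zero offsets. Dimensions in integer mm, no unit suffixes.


translate([290, 187, 0]) cube([3220, 276, 28]);
translate([290, 322, 28]) cube([3220, 6, 458]);
translate([290, 187, 486]) cube([3220, 276, 28]);


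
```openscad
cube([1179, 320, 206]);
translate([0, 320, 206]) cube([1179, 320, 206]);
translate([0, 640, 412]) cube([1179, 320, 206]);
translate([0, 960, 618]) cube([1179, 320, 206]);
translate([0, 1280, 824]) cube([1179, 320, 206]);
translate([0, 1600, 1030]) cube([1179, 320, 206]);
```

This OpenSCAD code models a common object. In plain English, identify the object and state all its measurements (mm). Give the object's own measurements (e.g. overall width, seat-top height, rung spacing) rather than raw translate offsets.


A straight staircase of 6 solid steps. Each step is 1179 mm wide (x), 320 mm deep (y, the going) and 206 mm tall (the rise). The first step rests on the floor; each subsequent step sits one going further in +y and one rise higher in +z, directly behind and above the previous step with no overlap.


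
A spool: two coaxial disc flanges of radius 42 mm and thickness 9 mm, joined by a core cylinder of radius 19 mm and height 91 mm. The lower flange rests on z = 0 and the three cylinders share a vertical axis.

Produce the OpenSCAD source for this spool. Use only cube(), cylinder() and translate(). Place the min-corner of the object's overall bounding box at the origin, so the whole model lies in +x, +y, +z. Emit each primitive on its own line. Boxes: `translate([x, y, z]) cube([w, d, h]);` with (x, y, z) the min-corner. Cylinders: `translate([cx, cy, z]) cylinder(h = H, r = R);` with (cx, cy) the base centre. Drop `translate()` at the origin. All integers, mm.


translate([42, 42, 0]) cylinder(h = 9, r = 42);
translate([42, 42, 9]) cylinder(h = 91, r = 19);
translate([42, 42, 100]) cylinder(h = 9, r = 42);


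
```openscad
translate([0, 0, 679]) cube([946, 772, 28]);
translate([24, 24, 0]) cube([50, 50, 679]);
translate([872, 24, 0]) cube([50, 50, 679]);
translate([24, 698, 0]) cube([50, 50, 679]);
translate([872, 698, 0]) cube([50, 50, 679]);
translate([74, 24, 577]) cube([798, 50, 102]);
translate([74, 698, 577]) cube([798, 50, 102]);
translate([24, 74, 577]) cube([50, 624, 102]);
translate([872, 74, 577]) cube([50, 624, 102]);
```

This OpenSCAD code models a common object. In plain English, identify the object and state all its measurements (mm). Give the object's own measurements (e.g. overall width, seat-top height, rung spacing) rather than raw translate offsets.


A rectangular dining table. The top is 946×772×28 mm with its upper surface at z = 707 mm. It stands on four 50×50 mm square legs, each inset 24 mm from the nearest pair of top edges, running from the floor to the underside of the top. Four apron rails, 50 mm thick and 102 mm tall, run between adjacent legs with their top edges flush with the underside of the top and their outer faces flush with the legs' outer faces.


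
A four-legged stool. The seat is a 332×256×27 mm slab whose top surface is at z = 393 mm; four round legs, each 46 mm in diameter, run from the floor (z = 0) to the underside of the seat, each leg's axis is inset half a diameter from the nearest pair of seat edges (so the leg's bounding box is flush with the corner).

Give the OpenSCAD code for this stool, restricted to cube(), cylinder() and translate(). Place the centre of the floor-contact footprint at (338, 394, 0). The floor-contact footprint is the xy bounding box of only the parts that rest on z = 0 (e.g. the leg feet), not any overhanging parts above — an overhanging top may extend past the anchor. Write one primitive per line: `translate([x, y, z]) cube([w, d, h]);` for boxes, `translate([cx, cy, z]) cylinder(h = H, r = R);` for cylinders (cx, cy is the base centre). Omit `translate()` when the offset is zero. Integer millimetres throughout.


translate([172, 266, 366]) cube([332, 256, 27]);
translate([195, 289, 0]) cylinder(h = 366, r = 23);
translate([481, 289, 0]) cylinder(h = 366, r = 23);
translate([195, 499, 0]) cylinder(h = 366, r = 23);
translate([481, 499, 0]) cylinder(h = 366, r = 23);


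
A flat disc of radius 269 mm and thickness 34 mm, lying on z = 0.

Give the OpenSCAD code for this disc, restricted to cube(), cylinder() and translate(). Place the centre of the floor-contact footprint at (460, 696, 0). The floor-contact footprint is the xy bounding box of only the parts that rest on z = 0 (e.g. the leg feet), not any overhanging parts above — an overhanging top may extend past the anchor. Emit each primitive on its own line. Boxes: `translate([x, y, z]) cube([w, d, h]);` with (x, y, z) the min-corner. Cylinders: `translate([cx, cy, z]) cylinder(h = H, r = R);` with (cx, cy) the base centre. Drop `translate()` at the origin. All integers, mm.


translate([460, 696, 0]) cylinder(h = 34, r = 269);


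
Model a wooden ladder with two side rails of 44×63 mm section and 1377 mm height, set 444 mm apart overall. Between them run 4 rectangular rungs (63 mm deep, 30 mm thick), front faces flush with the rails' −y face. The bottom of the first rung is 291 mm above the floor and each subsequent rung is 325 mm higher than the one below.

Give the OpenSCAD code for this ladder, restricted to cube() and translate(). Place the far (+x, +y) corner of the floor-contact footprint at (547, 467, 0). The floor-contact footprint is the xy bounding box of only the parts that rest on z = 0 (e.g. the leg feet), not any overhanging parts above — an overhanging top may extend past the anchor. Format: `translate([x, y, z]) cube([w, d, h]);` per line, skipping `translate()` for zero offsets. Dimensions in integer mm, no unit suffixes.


translate([103, 404, 0]) cube([44, 63, 1377]);
translate([503, 404, 0]) cube([44, 63, 1377]);
translate([147, 404, 291]) cube([356, 63, 30]);
translate([147, 404, 616]) cube([356, 63, 30]);
translate([147, 404, 941]) cube([356, 63, 30]);
translate([147, 404, 1266]) cube([356, 63, 30]);


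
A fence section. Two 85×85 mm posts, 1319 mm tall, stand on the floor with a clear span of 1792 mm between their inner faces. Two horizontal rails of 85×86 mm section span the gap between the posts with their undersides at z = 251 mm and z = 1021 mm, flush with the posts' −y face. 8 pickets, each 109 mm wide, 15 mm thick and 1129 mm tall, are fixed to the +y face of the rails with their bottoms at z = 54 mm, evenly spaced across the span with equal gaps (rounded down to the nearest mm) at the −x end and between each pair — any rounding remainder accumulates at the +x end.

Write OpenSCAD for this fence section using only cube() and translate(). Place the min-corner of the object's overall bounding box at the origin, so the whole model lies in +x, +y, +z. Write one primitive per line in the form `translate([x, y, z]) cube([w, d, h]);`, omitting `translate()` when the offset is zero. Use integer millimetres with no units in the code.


cube([85, 85, 1319]);
translate([1877, 0, 0]) cube([85, 85, 1319]);
translate([85, 0, 251]) cube([1792, 85, 86]);
translate([85, 0, 1021]) cube([1792, 85, 86]);
translate([187, 85, 54]) cube([109, 15, 1129]);
translate([398, 85, 54]) cube([109, 15, 1129]);
translate([609, 85, 54]) cube([109, 15, 1129]);
translate([820, 85, 54]) cube([109, 15, 1129]);
translate([1031, 85, 54]) cube([109, 15, 1129]);
translate([1242, 85, 54]) cube([109, 15, 1129]);
translate([1453, 85, 54]) cube([109, 15, 1129]);
translate([1664, 85, 54]) cube([109, 15, 1129]);


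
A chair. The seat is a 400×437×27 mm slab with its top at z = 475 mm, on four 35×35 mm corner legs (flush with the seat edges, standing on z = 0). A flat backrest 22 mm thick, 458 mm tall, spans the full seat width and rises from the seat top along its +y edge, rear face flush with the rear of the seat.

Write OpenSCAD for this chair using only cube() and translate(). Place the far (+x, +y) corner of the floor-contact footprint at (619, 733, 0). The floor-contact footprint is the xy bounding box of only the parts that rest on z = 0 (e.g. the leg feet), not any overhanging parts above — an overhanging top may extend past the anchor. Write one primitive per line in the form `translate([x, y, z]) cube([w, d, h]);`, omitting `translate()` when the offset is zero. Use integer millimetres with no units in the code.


translate([219, 296, 448]) cube([400, 437, 27]);
translate([219, 296, 0]) cube([35, 35, 448]);
translate([584, 296, 0]) cube([35, 35, 448]);
translate([219, 698, 0]) cube([35, 35, 448]);
translate([584, 698, 0]) cube([35, 35, 448]);
translate([219, 711, 475]) cube([400, 22, 458]);


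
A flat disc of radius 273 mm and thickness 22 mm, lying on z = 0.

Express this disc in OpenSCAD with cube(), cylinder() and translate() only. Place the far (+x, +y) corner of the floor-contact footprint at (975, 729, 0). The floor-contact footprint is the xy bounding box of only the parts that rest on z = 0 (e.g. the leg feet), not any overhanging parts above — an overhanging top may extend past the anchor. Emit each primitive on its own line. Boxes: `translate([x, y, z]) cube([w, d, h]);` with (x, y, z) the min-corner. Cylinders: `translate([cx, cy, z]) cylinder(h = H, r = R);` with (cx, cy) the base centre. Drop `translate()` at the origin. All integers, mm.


translate([702, 456, 0]) cylinder(h = 22, r = 273);


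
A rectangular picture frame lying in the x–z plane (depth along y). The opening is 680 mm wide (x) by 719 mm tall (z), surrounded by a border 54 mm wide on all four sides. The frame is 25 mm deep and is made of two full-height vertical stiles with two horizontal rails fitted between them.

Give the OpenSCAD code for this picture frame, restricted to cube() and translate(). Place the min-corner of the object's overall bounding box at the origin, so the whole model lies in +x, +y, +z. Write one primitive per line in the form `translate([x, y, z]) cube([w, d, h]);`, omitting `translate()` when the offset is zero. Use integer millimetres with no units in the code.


cube([54, 25, 827]);
translate([734, 0, 0]) cube([54, 25, 827]);
translate([54, 0, 0]) cube([680, 25, 54]);
translate([54, 0, 773]) cube([680, 25, 54]);


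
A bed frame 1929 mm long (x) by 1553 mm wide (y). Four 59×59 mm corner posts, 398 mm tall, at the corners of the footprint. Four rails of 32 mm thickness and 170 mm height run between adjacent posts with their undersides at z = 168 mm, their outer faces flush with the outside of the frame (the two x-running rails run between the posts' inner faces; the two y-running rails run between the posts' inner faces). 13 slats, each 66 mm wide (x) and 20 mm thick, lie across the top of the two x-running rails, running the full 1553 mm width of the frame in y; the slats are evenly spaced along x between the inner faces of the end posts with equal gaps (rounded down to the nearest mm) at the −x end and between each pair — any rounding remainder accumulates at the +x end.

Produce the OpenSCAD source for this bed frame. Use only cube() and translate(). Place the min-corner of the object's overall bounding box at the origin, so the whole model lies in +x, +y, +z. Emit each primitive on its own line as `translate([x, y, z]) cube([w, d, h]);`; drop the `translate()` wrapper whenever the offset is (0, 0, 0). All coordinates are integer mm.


// slat z = rail_z + rail_h = 168 + 170 = 338
// slat gap = ⌊(1811 − 13·66) / 14⌋ = 68
cube([59, 59, 398]);
translate([0, 1494, 0]) cube([59, 59, 398]);
translate([1870, 0, 0]) cube([59, 59, 398]);
translate([1870, 1494, 0]) cube([59, 59, 398]);
translate([59, 0, 168]) cube([1811, 32, 170]);
translate([59, 1521, 168]) cube([1811, 32, 170]);
translate([0, 59, 168]) cube([32, 1435, 170]);
translate([1897, 59, 168]) cube([32, 1435, 170]);
translate([127, 0, 338]) cube([66, 1553, 20]);
translate([261, 0, 338]) cube([66, 1553, 20]);
translate([395, 0, 338]) cube([66, 1553, 20]);
translate([529, 0, 338]) cube([66, 1553, 20]);
translate([663, 0, 338]) cube([66, 1553, 20]);
translate([797, 0, 338]) cube([66, 1553, 20]);
translate([931, 0, 338]) cube([66, 1553, 20]);
translate([1065, 0, 338]) cube([66, 1553, 20]);
translate([1199, 0, 338]) cube([66, 1553, 20]);
translate([1333, 0, 338]) cube([66, 1553, 20]);
translate([1467, 0, 338]) cube([66, 1553, 20]);
translate([1601, 0, 338]) cube([66, 1553, 20]);
translate([1735, 0, 338]) cube([66, 1553, 20]);


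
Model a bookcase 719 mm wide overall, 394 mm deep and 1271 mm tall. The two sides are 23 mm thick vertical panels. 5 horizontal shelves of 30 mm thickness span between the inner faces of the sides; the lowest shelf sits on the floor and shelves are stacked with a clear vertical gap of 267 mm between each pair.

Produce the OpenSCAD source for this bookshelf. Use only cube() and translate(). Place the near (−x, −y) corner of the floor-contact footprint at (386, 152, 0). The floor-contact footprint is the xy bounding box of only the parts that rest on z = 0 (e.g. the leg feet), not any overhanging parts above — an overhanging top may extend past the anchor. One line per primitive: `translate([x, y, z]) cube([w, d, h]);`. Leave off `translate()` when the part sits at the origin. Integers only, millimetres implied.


translate([386, 152, 0]) cube([23, 394, 1271]);
translate([1082, 152, 0]) cube([23, 394, 1271]);
translate([409, 152, 0]) cube([673, 394, 30]);
translate([409, 152, 297]) cube([673, 394, 30]);
translate([409, 152, 594]) cube([673, 394, 30]);
translate([409, 152, 891]) cube([673, 394, 30]);
translate([409, 152, 1188]) cube([673, 394, 30]);


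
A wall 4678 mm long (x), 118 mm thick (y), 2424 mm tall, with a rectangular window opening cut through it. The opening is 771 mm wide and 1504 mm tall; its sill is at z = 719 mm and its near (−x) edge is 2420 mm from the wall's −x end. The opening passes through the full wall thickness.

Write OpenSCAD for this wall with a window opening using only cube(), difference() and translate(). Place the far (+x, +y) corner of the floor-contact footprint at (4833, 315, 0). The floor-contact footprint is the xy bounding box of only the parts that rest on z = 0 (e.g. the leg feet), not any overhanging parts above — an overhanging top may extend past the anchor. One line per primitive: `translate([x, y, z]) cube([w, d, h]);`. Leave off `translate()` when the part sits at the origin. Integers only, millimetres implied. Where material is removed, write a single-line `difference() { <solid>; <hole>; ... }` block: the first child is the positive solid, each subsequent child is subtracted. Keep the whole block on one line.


difference() { translate([155, 197, 0]) cube([4678, 118, 2424]); translate([2575, 197, 719]) cube([771, 118, 1504]); }


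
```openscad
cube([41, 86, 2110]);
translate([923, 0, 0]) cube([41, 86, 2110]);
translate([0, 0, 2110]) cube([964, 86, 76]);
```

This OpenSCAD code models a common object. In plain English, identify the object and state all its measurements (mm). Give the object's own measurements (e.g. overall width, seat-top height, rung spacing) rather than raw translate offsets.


A door frame. The clear opening is 882 mm wide and 2110 mm high. Two 41 mm wide jambs, 86 mm deep, stand either side of the opening from the floor to the top of the opening. A 76 mm thick head sits across the top of both jambs, spanning the full outside width of the frame.


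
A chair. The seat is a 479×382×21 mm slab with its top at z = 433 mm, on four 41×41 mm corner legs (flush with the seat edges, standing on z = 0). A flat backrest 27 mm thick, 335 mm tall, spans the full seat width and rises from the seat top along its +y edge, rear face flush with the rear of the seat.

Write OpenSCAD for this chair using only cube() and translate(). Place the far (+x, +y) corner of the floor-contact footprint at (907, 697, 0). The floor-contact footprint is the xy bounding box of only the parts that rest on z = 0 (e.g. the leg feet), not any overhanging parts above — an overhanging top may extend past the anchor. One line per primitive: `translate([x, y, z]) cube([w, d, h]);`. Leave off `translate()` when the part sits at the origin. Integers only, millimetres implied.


translate([428, 315, 412]) cube([479, 382, 21]);
translate([428, 315, 0]) cube([41, 41, 412]);
translate([866, 315, 0]) cube([41, 41, 412]);
translate([428, 656, 0]) cube([41, 41, 412]);
translate([866, 656, 0]) cube([41, 41, 412]);
translate([428, 670, 433]) cube([479, 27, 335]);


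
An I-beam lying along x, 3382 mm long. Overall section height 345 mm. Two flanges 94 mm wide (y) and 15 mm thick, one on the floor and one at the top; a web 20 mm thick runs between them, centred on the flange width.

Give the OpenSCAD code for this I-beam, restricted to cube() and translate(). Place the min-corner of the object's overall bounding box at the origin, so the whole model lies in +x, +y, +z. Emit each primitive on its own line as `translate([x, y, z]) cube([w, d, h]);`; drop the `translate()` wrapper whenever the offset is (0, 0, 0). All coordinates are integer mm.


cube([3382, 94, 15]);
translate([0, 37, 15]) cube([3382, 20, 315]);
translate([0, 0, 330]) cube([3382, 94, 15]);


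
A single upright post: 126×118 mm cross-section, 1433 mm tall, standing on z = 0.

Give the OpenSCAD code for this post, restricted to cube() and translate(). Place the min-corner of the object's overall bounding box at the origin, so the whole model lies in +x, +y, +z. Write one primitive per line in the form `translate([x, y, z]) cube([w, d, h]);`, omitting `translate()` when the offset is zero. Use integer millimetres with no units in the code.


cube([126, 118, 1433]);


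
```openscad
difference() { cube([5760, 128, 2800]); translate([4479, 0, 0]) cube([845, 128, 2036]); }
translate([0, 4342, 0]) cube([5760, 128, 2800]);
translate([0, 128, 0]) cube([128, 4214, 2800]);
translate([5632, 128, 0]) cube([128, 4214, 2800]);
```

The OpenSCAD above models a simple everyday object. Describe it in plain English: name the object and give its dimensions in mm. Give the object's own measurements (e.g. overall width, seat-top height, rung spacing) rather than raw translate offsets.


A single room: four walls, each 2800 mm tall and 128 mm thick, enclosing an outside footprint 5760×4470 mm (x × y), no floor or roof. The front and back walls (−y and +y sides) run the full x-width; the side walls fit between their inner faces. A door opening 845 mm wide and 2036 mm tall is cut through the front wall from the floor up, its −x edge 4479 mm from the wall's −x end.


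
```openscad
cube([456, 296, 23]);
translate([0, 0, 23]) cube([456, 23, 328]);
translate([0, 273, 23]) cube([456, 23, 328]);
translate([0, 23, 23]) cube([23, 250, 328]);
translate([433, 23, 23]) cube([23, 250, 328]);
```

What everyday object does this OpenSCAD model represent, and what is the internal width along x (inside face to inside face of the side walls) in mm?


An open box. The internal width is 410 mm.

A 456×296 base slab with four walls standing on it — an open box. The base is 456 mm wide and the walls are 23 mm thick, so the internal width is 456 − 2 × 23 = 410 mm.


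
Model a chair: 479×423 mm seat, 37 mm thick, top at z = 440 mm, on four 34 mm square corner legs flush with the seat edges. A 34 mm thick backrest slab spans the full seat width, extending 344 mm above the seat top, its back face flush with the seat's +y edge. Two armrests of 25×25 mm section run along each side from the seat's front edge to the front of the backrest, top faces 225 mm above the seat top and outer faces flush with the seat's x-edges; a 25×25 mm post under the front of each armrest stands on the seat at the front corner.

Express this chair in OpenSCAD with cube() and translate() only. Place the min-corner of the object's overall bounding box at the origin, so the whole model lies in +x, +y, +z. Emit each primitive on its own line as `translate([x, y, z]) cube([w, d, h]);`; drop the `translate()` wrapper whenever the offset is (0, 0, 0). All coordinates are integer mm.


translate([0, 0, 403]) cube([479, 423, 37]);
cube([34, 34, 403]);
translate([445, 0, 0]) cube([34, 34, 403]);
translate([0, 389, 0]) cube([34, 34, 403]);
translate([445, 389, 0]) cube([34, 34, 403]);
translate([0, 389, 440]) cube([479, 34, 344]);
translate([0, 0, 640]) cube([25, 389, 25]);
translate([454, 0, 640]) cube([25, 389, 25]);
translate([0, 0, 440]) cube([25, 25, 200]);
translate([454, 0, 440]) cube([25, 25, 200]);


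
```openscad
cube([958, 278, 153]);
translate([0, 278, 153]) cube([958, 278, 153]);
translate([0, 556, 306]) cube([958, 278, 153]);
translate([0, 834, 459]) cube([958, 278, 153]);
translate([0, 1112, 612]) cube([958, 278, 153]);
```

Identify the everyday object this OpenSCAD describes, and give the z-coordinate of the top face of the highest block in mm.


A staircase. The total rise is 765 mm.

5 identical blocks, each offset up and back from the previous — a staircase. Each step is 153 mm tall and there are 5 of them, so the total rise is 5 × 153 = 765 mm.


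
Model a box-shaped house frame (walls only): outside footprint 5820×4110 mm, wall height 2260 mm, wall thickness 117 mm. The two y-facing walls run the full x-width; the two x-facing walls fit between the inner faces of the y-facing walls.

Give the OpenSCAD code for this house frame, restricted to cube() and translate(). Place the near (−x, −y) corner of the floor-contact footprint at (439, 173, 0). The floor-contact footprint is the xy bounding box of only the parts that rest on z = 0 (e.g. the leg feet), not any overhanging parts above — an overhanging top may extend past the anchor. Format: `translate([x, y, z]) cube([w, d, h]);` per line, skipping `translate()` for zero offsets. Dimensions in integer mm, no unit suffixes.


translate([439, 173, 0]) cube([5820, 117, 2260]);
translate([439, 4166, 0]) cube([5820, 117, 2260]);
translate([439, 290, 0]) cube([117, 3876, 2260]);
translate([6142, 290, 0]) cube([117, 3876, 2260]);


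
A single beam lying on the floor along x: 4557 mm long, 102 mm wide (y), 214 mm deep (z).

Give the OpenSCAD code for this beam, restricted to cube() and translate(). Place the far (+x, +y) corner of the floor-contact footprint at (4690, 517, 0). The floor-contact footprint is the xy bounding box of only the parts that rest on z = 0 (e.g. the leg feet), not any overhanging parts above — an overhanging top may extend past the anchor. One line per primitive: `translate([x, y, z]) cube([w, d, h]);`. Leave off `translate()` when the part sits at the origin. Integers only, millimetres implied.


translate([133, 415, 0]) cube([4557, 102, 214]);


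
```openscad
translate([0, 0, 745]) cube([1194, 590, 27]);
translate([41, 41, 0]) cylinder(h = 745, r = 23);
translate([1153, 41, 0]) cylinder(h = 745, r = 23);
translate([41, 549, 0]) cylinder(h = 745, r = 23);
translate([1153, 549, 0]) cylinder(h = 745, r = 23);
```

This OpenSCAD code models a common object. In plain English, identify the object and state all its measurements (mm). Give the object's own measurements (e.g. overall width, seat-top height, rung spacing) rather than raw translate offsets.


A table: top 1194 mm (x) × 590 mm (y), 27 mm thick, upper face at z = 772 mm, on four round legs of 46 mm diameter, each leg's bounding box inset 18 mm from the nearest pair of top edges from z = 0 to the bottom of the top.


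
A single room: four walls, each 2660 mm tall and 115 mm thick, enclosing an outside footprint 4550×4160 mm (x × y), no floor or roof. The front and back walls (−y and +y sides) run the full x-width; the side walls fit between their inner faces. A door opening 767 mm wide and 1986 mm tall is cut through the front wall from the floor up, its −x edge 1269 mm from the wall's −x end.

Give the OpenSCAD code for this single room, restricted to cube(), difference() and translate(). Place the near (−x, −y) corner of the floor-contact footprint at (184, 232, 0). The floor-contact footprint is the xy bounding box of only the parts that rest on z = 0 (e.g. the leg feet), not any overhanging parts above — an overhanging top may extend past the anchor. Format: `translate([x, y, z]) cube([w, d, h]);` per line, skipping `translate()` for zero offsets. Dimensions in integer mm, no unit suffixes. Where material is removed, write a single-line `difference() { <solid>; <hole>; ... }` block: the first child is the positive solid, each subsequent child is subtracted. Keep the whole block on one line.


difference() { translate([184, 232, 0]) cube([4550, 115, 2660]); translate([1453, 232, 0]) cube([767, 115, 1986]); }
translate([184, 4277, 0]) cube([4550, 115, 2660]);
translate([184, 347, 0]) cube([115, 3930, 2660]);
translate([4619, 347, 0]) cube([115, 3930, 2660]);


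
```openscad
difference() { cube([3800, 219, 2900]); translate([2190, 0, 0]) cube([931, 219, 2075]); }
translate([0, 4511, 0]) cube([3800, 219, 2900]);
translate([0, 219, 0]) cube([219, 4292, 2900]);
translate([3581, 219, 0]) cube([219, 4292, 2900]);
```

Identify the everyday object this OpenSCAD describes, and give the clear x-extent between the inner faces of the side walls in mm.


A single room. The interior width is 3362 mm.

Four walls enclosing a rectangle with a door in the front wall — a room. Outside width 3800 minus two 219 mm walls gives 3362 mm.


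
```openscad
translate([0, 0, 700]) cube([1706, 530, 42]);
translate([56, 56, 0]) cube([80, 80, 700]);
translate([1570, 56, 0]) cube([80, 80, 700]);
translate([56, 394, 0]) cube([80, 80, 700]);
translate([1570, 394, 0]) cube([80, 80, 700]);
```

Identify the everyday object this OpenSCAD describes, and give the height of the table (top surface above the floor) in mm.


A table. The table height is 742 mm.

A 1706×530×42 slab sits at z = 700 on four 80 mm square posts — a table. The top surface is at 700 + 42 = 742 mm.


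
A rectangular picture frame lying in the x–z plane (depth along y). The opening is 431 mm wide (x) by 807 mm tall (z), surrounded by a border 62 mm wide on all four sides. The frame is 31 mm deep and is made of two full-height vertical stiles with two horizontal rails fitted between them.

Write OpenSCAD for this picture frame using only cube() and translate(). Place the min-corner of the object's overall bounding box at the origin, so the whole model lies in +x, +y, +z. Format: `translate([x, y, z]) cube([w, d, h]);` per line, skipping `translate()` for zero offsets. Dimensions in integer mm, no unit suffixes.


cube([62, 31, 931]);
translate([493, 0, 0]) cube([62, 31, 931]);
translate([62, 0, 0]) cube([431, 31, 62]);
translate([62, 0, 869]) cube([431, 31, 62]);


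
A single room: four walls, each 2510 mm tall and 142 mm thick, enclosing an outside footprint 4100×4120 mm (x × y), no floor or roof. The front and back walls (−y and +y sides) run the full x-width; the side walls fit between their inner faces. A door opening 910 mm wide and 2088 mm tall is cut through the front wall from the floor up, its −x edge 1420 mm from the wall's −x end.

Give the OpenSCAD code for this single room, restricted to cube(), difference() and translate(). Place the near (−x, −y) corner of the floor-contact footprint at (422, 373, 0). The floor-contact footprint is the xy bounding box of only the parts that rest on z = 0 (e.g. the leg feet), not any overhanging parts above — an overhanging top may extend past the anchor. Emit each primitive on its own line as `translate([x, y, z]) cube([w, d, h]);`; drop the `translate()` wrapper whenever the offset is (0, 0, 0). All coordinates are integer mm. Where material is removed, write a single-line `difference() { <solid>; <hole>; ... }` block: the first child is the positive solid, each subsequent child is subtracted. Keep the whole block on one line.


difference() { translate([422, 373, 0]) cube([4100, 142, 2510]); translate([1842, 373, 0]) cube([910, 142, 2088]); }
translate([422, 4351, 0]) cube([4100, 142, 2510]);
translate([422, 515, 0]) cube([142, 3836, 2510]);
translate([4380, 515, 0]) cube([142, 3836, 2510]);


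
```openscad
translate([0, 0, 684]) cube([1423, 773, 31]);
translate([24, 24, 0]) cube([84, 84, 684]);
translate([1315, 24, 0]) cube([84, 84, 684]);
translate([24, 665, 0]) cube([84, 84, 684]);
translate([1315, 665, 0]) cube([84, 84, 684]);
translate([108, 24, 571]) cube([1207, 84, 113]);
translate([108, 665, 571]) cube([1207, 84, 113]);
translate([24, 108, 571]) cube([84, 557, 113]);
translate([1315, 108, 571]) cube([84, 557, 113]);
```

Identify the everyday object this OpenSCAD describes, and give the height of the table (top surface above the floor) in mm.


A table. The table height is 715 mm.

A 1423×773×31 slab sits at z = 684 on four 84 mm square posts — a table. The top surface is at 684 + 31 = 715 mm.


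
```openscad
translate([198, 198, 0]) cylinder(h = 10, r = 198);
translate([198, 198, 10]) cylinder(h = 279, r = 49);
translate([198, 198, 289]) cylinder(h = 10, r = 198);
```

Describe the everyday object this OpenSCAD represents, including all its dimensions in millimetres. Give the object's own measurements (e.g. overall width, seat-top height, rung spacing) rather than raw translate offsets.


A spool: two coaxial disc flanges of radius 198 mm and thickness 10 mm, joined by a core cylinder of radius 49 mm and height 279 mm. The lower flange rests on z = 0 and the three cylinders share a vertical axis.


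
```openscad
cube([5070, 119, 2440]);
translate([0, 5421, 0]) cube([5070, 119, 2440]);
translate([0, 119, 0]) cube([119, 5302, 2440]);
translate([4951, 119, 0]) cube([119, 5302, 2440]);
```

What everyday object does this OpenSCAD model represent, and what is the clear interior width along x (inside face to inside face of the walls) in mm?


A house (or room) frame. The interior width is 4832 mm.

Four 2440 mm walls enclosing a rectangle with no floor or roof — a room or house frame. Outside width is 5070 mm and wall thickness is 119 mm, so the interior width is 5070 − 2 × 119 = 4832 mm.


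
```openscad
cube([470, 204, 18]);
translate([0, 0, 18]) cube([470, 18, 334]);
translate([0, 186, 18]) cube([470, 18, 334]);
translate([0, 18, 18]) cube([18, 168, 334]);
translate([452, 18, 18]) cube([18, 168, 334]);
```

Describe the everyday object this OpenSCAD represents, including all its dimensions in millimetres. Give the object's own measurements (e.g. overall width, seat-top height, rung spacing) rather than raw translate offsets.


An open-topped rectangular box: outside dimensions 470×204×352 mm, with a uniform wall and base thickness of 18 mm. The base is a full 470×204 slab on the floor; four walls sit on top of the base. The front and back walls (the −y and +y sides) span the full width; the two side walls fit between them.


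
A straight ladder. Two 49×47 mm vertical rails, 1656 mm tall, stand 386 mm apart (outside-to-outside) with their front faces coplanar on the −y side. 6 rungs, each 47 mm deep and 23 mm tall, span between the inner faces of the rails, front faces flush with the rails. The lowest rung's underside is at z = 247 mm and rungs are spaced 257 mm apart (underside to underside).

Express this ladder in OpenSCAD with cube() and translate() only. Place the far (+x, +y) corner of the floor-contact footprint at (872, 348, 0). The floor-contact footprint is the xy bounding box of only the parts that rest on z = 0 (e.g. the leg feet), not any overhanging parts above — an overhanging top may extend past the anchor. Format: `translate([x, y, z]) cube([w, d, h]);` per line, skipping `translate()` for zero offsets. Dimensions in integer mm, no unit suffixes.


translate([486, 301, 0]) cube([49, 47, 1656]);
translate([823, 301, 0]) cube([49, 47, 1656]);
translate([535, 301, 247]) cube([288, 47, 23]);
translate([535, 301, 504]) cube([288, 47, 23]);
translate([535, 301, 761]) cube([288, 47, 23]);
translate([535, 301, 1018]) cube([288, 47, 23]);
translate([535, 301, 1275]) cube([288, 47, 23]);
translate([535, 301, 1532]) cube([288, 47, 23]);


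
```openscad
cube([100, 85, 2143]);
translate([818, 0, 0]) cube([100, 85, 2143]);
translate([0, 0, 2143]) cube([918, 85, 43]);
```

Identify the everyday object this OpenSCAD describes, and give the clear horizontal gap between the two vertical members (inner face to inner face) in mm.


A door frame. The clear opening width is 718 mm.

Two 2143 mm tall posts with a header on top — a door frame. The left jamb is 100 mm wide at x = 0; the right jamb starts at x = 818. The clear opening is 818 − 100 = 718 mm.


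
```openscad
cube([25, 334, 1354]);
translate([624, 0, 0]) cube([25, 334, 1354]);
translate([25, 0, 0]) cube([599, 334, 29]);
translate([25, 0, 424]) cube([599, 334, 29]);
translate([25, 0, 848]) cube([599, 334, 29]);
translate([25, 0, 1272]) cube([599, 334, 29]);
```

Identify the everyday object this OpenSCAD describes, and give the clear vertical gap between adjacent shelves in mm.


A bookshelf. The clear shelf gap is 395 mm.

Two tall side panels with 4 horizontal boards between them — a bookshelf. The first two shelf undersides are at z = 0 and z = 424; with shelf thickness 29, the clear gap is 424 − 0 − 29 = 395 mm.


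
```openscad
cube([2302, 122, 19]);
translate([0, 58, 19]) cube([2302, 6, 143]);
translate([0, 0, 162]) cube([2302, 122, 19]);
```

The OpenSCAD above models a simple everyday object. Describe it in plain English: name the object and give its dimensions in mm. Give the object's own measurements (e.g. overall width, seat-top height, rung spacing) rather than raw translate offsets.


An I-beam lying along x, 2302 mm long. Overall section height 181 mm. Two flanges 122 mm wide (y) and 19 mm thick, one on the floor and one at the top; a web 6 mm thick runs between them, centred on the flange width.


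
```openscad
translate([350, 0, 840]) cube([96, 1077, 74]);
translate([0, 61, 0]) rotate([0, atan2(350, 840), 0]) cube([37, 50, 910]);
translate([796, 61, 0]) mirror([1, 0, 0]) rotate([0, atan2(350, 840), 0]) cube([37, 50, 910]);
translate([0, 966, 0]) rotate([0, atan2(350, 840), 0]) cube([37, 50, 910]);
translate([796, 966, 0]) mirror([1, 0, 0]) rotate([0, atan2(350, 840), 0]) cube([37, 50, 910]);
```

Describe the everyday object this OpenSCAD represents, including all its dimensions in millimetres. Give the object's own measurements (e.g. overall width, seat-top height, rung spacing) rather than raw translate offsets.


A sawhorse. A 96×1077×74 mm beam (x, y, z) sits on two A-frame leg pairs. Each pair is two raked legs of 37×50 mm section (50 mm along y) splaying symmetrically in x. Each leg rises 840 mm vertically over 350 mm of horizontal reach and is 910 mm long along its own axis. Every leg's outer bottom edge rests on the floor and its outer top edge meets a bottom edge of the beam — the left legs (tilting toward +x) meet the beam's −x bottom edge, the right legs (their mirror images, tilting toward −x) meet its +x bottom edge — so the leg tops tuck under the beam, the beam's underside is 840 mm above the floor, and the feet are 796 mm apart outside-to-outside with the beam centred between them. The two leg pairs are set in 61 mm from either end of the beam.


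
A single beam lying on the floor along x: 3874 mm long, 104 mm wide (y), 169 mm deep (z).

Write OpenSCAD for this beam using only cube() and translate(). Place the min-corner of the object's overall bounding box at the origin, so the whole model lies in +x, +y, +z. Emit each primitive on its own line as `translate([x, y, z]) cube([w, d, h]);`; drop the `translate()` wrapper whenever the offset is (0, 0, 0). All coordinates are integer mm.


cube([3874, 104, 169]);


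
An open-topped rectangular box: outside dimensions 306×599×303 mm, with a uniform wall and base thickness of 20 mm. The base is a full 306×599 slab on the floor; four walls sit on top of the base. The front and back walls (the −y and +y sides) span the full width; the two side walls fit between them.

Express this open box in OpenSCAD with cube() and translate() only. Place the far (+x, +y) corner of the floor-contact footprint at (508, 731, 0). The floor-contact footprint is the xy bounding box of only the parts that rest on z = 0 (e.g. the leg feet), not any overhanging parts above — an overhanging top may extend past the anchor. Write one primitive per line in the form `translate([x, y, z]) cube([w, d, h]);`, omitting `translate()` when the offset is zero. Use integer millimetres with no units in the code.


translate([202, 132, 0]) cube([306, 599, 20]);
translate([202, 132, 20]) cube([306, 20, 283]);
translate([202, 711, 20]) cube([306, 20, 283]);
translate([202, 152, 20]) cube([20, 559, 283]);
translate([488, 152, 20]) cube([20, 559, 283]);
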